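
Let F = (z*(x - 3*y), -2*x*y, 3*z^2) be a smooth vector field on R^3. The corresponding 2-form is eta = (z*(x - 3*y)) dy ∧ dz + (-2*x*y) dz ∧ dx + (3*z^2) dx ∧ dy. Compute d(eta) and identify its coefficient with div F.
d(eta) = (-2*x + 7*z) dx ∧ dy ∧ dz; div F = -2*x + 7*z

For a 2-form in R^3 of the form above, applying d gives a 3-form with coefficient ∂P/∂x + ∂Q/∂y + ∂R/∂z:
  ∂P/∂x = z
  ∂Q/∂y = -2*x
  ∂R/∂z = 6*z
Sum = -2*x + 7*z, which is exactly div F.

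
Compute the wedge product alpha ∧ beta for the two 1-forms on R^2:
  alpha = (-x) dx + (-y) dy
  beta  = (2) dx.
alpha ∧ beta = (2*y) dx ∧ dy

Distribute the wedge, using dx_i ∧ dx_j = -dx_j ∧ dx_i and dx_i ∧ dx_i = 0. For each pair (i, j) with i < j, the coefficient of dx_i ∧ dx_j in alpha ∧ beta is (alpha_i * beta_j - alpha_j * beta_i). Collecting: alpha ∧ beta = (2*y) dx ∧ dy.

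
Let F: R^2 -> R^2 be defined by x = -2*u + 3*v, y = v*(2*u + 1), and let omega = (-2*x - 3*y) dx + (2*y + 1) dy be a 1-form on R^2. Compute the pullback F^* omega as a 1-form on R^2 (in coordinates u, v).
F^* omega = (8*u*v^2 + 12*u*v - 8*u + 4*v^2 + 20*v) du + (8*u^2*v - 10*u*v + 14*u - 25*v + 1) dv

Using F^*(f dg) = (f ∘ F) d(g ∘ F), substitute each coordinate x_i by F_i(u, v) in f_i, and replace dx_i by d F_i = (∂F_i/∂u) du + (∂F_i/∂v) dv.
  For the x component: f_1(F) = -6*u*v + 4*u - 9*v; d F_1 = (-2) du + (3) dv
  For the y component: f_2(F) = 4*u*v + 2*v + 1; d F_2 = (2*v) du + (2*u + 1) dv
Combining and collecting du, dv coefficients:
  coeff of du: 8*u*v^2 + 12*u*v - 8*u + 4*v^2 + 20*v
  coeff of dv: 8*u^2*v - 10*u*v + 14*u - 25*v + 1
F^* omega = (8*u*v^2 + 12*u*v - 8*u + 4*v^2 + 20*v) du + (8*u^2*v - 10*u*v + 14*u - 25*v + 1) dv.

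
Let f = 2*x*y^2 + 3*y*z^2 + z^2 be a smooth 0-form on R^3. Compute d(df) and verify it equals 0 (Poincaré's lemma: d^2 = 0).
d(df) = 0

Step 1: df = sum_i (∂f/∂x_i) dx_i = (2*y^2) dx + (4*x*y + 3*z^2) dy + (2*z*(3*y + 1)) dz.
Step 2: Apply d again. Using the 1-form formula, the coefficient of dx ∧ dy in d(df) is ∂^2 f/∂x ∂y - ∂^2 f/∂y ∂x = (4*y) - (4*y) = 0 (equality of mixed partials for smooth f).
Similarly for dx ∧ dz and dy ∧ dz — all coefficients vanish. So d(df) = 0.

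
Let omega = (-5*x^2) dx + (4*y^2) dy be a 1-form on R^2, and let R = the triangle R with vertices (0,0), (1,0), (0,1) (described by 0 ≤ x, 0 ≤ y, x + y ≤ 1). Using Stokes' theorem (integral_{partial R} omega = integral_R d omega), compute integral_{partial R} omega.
integral_(partial R) omega = 0

Stokes: integral_partial_R omega = integral_R d omega with d omega = (∂Q/∂x - ∂P/∂y) dx ∧ dy.
  ∂Q/∂x = 0
  ∂P/∂y = 0
  integrand = ∂Q/∂x - ∂P/∂y = 0.
Integrating over R: integral_0^1 integral_0^{1-x} (0) dy dx = 0.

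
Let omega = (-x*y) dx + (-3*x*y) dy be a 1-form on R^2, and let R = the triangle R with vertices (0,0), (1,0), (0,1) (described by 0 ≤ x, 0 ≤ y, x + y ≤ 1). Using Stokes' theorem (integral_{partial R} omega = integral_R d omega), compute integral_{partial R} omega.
integral_(partial R) omega = -1/3

Stokes: integral_partial_R omega = integral_R d omega with d omega = (∂Q/∂x - ∂P/∂y) dx ∧ dy.
  ∂Q/∂x = -3*y
  ∂P/∂y = -x
  integrand = ∂Q/∂x - ∂P/∂y = x - 3*y.
Integrating over R: integral_0^1 integral_0^{1-x} (x - 3*y) dy dx = -1/3.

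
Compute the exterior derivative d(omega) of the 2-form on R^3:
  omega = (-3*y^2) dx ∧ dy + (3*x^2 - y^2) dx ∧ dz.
d(omega) = (2*y) dx ∧ dy ∧ dz

For a 2-form omega = sum_{i<j} g_{ij} dx_i ∧ dx_j, the exterior derivative is
  d(omega) = sum_{i<j} d(g_{ij}) ∧ dx_i ∧ dx_j = sum_{i<j, k} (∂g_{ij}/∂x_k) dx_k ∧ dx_i ∧ dx_j.
Expand each term, using dx_k ∧ dx_i ∧ dx_j = sgn(permutation) dx_{(a)} ∧ dx_{(b)} ∧ dx_{(c)} with (a < b < c) sorted:
  d(3*x^2 - y^2) includes (∂/∂y)(3*x^2 - y^2) dy = (-2*y) dy, which multiplied by dx ∧ dz gives (2*y) dx ∧ dy ∧ dz
Collecting like 3-forms: d(omega) = (2*y) dx ∧ dy ∧ dz.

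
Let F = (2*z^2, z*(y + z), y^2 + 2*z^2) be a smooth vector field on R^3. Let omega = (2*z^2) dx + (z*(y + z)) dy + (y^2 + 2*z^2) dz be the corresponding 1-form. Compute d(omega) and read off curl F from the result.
d(omega) = (y - 2*z) dy ∧ dz + (4*z) dz ∧ dx + (0) dx ∧ dy; curl F = (y - 2*z, 4*z, 0)

d omega = sum_{i<j} (∂f_j/∂x_i - ∂f_i/∂x_j) dx_i ∧ dx_j. Under the identification (dy ∧ dz, dz ∧ dx, dx ∧ dy) ↔ (e_x, e_y, e_z), the coefficients are exactly the components of curl F. Compute:
  ∂R/∂y - ∂Q/∂z = (2*y) - (y + 2*z) = y - 2*z
  ∂P/∂z - ∂R/∂x = (4*z) - (0) = 4*z
  ∂Q/∂x - ∂P/∂y = (0) - (0) = 0.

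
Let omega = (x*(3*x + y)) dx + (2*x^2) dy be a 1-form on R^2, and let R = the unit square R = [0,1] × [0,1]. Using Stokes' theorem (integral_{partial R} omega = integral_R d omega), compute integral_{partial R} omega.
integral_(partial R) omega = 3/2

Stokes: integral_partial_R omega = integral_R d omega with d omega = (∂Q/∂x - ∂P/∂y) dx ∧ dy.
  ∂Q/∂x = 4*x
  ∂P/∂y = x
  integrand = ∂Q/∂x - ∂P/∂y = 3*x.
Integrating over R: integral_0^1 integral_0^1 (3*x) dx dy = 3/2.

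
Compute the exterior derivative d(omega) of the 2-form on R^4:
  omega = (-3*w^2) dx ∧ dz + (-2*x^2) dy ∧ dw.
d(omega) = (-6*w) dx ∧ dz ∧ dw + (-4*x) dx ∧ dy ∧ dw

For a 2-form omega = sum_{i<j} g_{ij} dx_i ∧ dx_j, the exterior derivative is
  d(omega) = sum_{i<j} d(g_{ij}) ∧ dx_i ∧ dx_j = sum_{i<j, k} (∂g_{ij}/∂x_k) dx_k ∧ dx_i ∧ dx_j.
Expand each term, using dx_k ∧ dx_i ∧ dx_j = sgn(permutation) dx_{(a)} ∧ dx_{(b)} ∧ dx_{(c)} with (a < b < c) sorted:
  d(-3*w^2) includes (∂/∂w)(-3*w^2) dw = (-6*w) dw, which multiplied by dx ∧ dz gives (-6*w) dx ∧ dz ∧ dw
  d(-2*x^2) includes (∂/∂x)(-2*x^2) dx = (-4*x) dx, which multiplied by dy ∧ dw gives (-4*x) dx ∧ dy ∧ dw
Collecting like 3-forms: d(omega) = (-6*w) dx ∧ dz ∧ dw + (-4*x) dx ∧ dy ∧ dw.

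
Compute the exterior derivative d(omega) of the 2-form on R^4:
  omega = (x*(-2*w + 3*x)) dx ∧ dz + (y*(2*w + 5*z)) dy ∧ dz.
d(omega) = (-2*x) dx ∧ dz ∧ dw + (2*y) dy ∧ dz ∧ dw

For a 2-form omega = sum_{i<j} g_{ij} dx_i ∧ dx_j, the exterior derivative is
  d(omega) = sum_{i<j} d(g_{ij}) ∧ dx_i ∧ dx_j = sum_{i<j, k} (∂g_{ij}/∂x_k) dx_k ∧ dx_i ∧ dx_j.
Expand each term, using dx_k ∧ dx_i ∧ dx_j = sgn(permutation) dx_{(a)} ∧ dx_{(b)} ∧ dx_{(c)} with (a < b < c) sorted:
  d(x*(-2*w + 3*x)) includes (∂/∂w)(x*(-2*w + 3*x)) dw = (-2*x) dw, which multiplied by dx ∧ dz gives (-2*x) dx ∧ dz ∧ dw
  d(y*(2*w + 5*z)) includes (∂/∂w)(y*(2*w + 5*z)) dw = (2*y) dw, which multiplied by dy ∧ dz gives (2*y) dy ∧ dz ∧ dw
Collecting like 3-forms: d(omega) = (-2*x) dx ∧ dz ∧ dw + (2*y) dy ∧ dz ∧ dw.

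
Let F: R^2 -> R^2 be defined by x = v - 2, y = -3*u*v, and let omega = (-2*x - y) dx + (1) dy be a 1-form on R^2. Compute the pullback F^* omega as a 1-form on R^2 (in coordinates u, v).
F^* omega = (-3*v) du + (3*u*v - 3*u - 2*v + 4) dv

Using F^*(f dg) = (f ∘ F) d(g ∘ F), substitute each coordinate x_i by F_i(u, v) in f_i, and replace dx_i by d F_i = (∂F_i/∂u) du + (∂F_i/∂v) dv.
  For the x component: f_1(F) = 3*u*v - 2*v + 4; d F_1 = (0) du + (1) dv
  For the y component: f_2(F) = 1; d F_2 = (-3*v) du + (-3*u) dv
Combining and collecting du, dv coefficients:
  coeff of du: -3*v
  coeff of dv: 3*u*v - 3*u - 2*v + 4
F^* omega = (-3*v) du + (3*u*v - 3*u - 2*v + 4) dv.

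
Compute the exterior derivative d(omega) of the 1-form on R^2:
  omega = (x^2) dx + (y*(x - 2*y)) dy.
d(omega) = (y) dx ∧ dy

For a 1-form omega = sum_i f_i dx_i, the exterior derivative is
  d(omega) = sum_{i < j} (∂f_j/∂x_i - ∂f_i/∂x_j) dx_i ∧ dx_j.
  coefficient of dx ∧ dy: ∂f_2/∂x - ∂f_1/∂y = ∂(y*(x - 2*y))/∂x - ∂(x^2)/∂y = y
Assembling: d(omega) = (y) dx ∧ dy.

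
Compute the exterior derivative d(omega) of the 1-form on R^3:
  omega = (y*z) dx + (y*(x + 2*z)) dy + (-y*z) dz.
d(omega) = (y - z) dx ∧ dy + (-y) dx ∧ dz + (-2*y - z) dy ∧ dz

For a 1-form omega = sum_i f_i dx_i, the exterior derivative is
  d(omega) = sum_{i < j} (∂f_j/∂x_i - ∂f_i/∂x_j) dx_i ∧ dx_j.
  coefficient of dx ∧ dy: ∂f_2/∂x - ∂f_1/∂y = ∂(y*(x + 2*z))/∂x - ∂(y*z)/∂y = y - z
  coefficient of dx ∧ dz: ∂f_3/∂x - ∂f_1/∂z = ∂(-y*z)/∂x - ∂(y*z)/∂z = -y
  coefficient of dy ∧ dz: ∂f_3/∂y - ∂f_2/∂z = ∂(-y*z)/∂y - ∂(y*(x + 2*z))/∂z = -2*y - z
Assembling: d(omega) = (y - z) dx ∧ dy + (-y) dx ∧ dz + (-2*y - z) dy ∧ dz.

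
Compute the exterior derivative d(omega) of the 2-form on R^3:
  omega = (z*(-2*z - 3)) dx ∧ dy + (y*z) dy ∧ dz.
d(omega) = (-4*z - 3) dx ∧ dy ∧ dz

For a 2-form omega = sum_{i<j} g_{ij} dx_i ∧ dx_j, the exterior derivative is
  d(omega) = sum_{i<j} d(g_{ij}) ∧ dx_i ∧ dx_j = sum_{i<j, k} (∂g_{ij}/∂x_k) dx_k ∧ dx_i ∧ dx_j.
Expand each term, using dx_k ∧ dx_i ∧ dx_j = sgn(permutation) dx_{(a)} ∧ dx_{(b)} ∧ dx_{(c)} with (a < b < c) sorted:
  d(z*(-2*z - 3)) includes (∂/∂z)(z*(-2*z - 3)) dz = (-4*z - 3) dz, which multiplied by dx ∧ dy gives (-4*z - 3) dx ∧ dy ∧ dz
Collecting like 3-forms: d(omega) = (-4*z - 3) dx ∧ dy ∧ dz.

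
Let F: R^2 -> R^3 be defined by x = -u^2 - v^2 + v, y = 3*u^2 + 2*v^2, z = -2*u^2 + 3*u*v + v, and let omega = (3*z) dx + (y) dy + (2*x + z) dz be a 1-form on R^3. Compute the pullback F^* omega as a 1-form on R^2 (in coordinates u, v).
F^* omega = (46*u^3 - 42*u^2*v + 29*u*v^2 - 18*u*v - 6*v^3 + 9*v^2) du + (-12*u^3 + 33*u^2*v - 10*u^2 - 24*u*v^2 + 21*u*v + 8*v^3 - 8*v^2 + 6*v) dv

Using F^*(f dg) = (f ∘ F) d(g ∘ F), substitute each coordinate x_i by F_i(u, v) in f_i, and replace dx_i by d F_i = (∂F_i/∂u) du + (∂F_i/∂v) dv.
  For the x component: f_1(F) = -6*u^2 + 9*u*v + 3*v; d F_1 = (-2*u) du + (1 - 2*v) dv
  For the y component: f_2(F) = 3*u^2 + 2*v^2; d F_2 = (6*u) du + (4*v) dv
  For the z component: f_3(F) = -4*u^2 + 3*u*v - 2*v^2 + 3*v; d F_3 = (-4*u + 3*v) du + (3*u + 1) dv
Combining and collecting du, dv coefficients:
  coeff of du: 46*u^3 - 42*u^2*v + 29*u*v^2 - 18*u*v - 6*v^3 + 9*v^2
  coeff of dv: -12*u^3 + 33*u^2*v - 10*u^2 - 24*u*v^2 + 21*u*v + 8*v^3 - 8*v^2 + 6*v
F^* omega = (46*u^3 - 42*u^2*v + 29*u*v^2 - 18*u*v - 6*v^3 + 9*v^2) du + (-12*u^3 + 33*u^2*v - 10*u^2 - 24*u*v^2 + 21*u*v + 8*v^3 - 8*v^2 + 6*v) dv.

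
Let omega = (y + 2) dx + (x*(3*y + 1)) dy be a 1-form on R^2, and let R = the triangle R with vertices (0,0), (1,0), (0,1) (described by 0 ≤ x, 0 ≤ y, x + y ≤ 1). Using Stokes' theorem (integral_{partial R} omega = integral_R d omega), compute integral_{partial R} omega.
integral_(partial R) omega = 1/2

Stokes: integral_partial_R omega = integral_R d omega with d omega = (∂Q/∂x - ∂P/∂y) dx ∧ dy.
  ∂Q/∂x = 3*y + 1
  ∂P/∂y = 1
  integrand = ∂Q/∂x - ∂P/∂y = 3*y.
Integrating over R: integral_0^1 integral_0^{1-x} (3*y) dy dx = 1/2.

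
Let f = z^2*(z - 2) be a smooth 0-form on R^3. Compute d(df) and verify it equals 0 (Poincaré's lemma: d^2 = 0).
d(df) = 0

Step 1: df = sum_i (∂f/∂x_i) dx_i = (0) dx + (0) dy + (z*(3*z - 4)) dz.
Step 2: Apply d again. Using the 1-form formula, the coefficient of dx ∧ dy in d(df) is ∂^2 f/∂x ∂y - ∂^2 f/∂y ∂x = (0) - (0) = 0 (equality of mixed partials for smooth f).
Similarly for dx ∧ dz and dy ∧ dz — all coefficients vanish. So d(df) = 0.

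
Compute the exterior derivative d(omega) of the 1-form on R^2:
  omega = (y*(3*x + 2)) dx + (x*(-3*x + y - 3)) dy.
d(omega) = (-9*x + y - 5) dx ∧ dy

For a 1-form omega = sum_i f_i dx_i, the exterior derivative is
  d(omega) = sum_{i < j} (∂f_j/∂x_i - ∂f_i/∂x_j) dx_i ∧ dx_j.
  coefficient of dx ∧ dy: ∂f_2/∂x - ∂f_1/∂y = ∂(x*(-3*x + y - 3))/∂x - ∂(y*(3*x + 2))/∂y = -9*x + y - 5
Assembling: d(omega) = (-9*x + y - 5) dx ∧ dy.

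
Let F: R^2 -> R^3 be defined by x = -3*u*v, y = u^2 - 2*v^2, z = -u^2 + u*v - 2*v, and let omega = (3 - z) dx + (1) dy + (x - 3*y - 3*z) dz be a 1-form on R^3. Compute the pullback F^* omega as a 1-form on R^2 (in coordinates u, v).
F^* omega = (9*u^2*v - 15*u*v^2 - 12*u*v + 2*u + 6*v^3 - 9*v) du + (-3*u^3 - 3*u^2*v + 6*u*v^2 + 12*u*v - 9*u - 12*v^2 - 16*v) dv

Using F^*(f dg) = (f ∘ F) d(g ∘ F), substitute each coordinate x_i by F_i(u, v) in f_i, and replace dx_i by d F_i = (∂F_i/∂u) du + (∂F_i/∂v) dv.
  For the x component: f_1(F) = u^2 - u*v + 2*v + 3; d F_1 = (-3*v) du + (-3*u) dv
  For the y component: f_2(F) = 1; d F_2 = (2*u) du + (-4*v) dv
  For the z component: f_3(F) = 6*v*(-u + v + 1); d F_3 = (-2*u + v) du + (u - 2) dv
Combining and collecting du, dv coefficients:
  coeff of du: 9*u^2*v - 15*u*v^2 - 12*u*v + 2*u + 6*v^3 - 9*v
  coeff of dv: -3*u^3 - 3*u^2*v + 6*u*v^2 + 12*u*v - 9*u - 12*v^2 - 16*v
F^* omega = (9*u^2*v - 15*u*v^2 - 12*u*v + 2*u + 6*v^3 - 9*v) du + (-3*u^3 - 3*u^2*v + 6*u*v^2 + 12*u*v - 9*u - 12*v^2 - 16*v) dv.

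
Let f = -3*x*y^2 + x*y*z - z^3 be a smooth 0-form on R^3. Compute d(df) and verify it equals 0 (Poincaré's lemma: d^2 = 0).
d(df) = 0

Step 1: df = sum_i (∂f/∂x_i) dx_i = (y*(-3*y + z)) dx + (x*(-6*y + z)) dy + (x*y - 3*z^2) dz.
Step 2: Apply d again. Using the 1-form formula, the coefficient of dx ∧ dy in d(df) is ∂^2 f/∂x ∂y - ∂^2 f/∂y ∂x = (-6*y + z) - (-6*y + z) = 0 (equality of mixed partials for smooth f).
Similarly for dx ∧ dz and dy ∧ dz — all coefficients vanish. So d(df) = 0.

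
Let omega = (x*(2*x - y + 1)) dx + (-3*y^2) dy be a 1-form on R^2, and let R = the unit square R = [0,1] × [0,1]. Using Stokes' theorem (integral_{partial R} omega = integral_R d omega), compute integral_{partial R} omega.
integral_(partial R) omega = 1/2

Stokes: integral_partial_R omega = integral_R d omega with d omega = (∂Q/∂x - ∂P/∂y) dx ∧ dy.
  ∂Q/∂x = 0
  ∂P/∂y = -x
  integrand = ∂Q/∂x - ∂P/∂y = x.
Integrating over R: integral_0^1 integral_0^1 (x) dx dy = 1/2.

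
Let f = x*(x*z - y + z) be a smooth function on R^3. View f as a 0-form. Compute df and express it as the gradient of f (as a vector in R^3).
df = (2*x*z - y + z) dx + (-x) dy + (x*(x + 1)) dz; grad f = (2*x*z - y + z, -x, x*(x + 1))

For a 0-form f, d f = (∂f/∂x) dx + (∂f/∂y) dy + (∂f/∂z) dz. The components of the vector representation are exactly the entries of grad f in Cartesian coordinates:
  ∂f/∂x = 2*x*z - y + z
  ∂f/∂y = -x
  ∂f/∂z = x*(x + 1).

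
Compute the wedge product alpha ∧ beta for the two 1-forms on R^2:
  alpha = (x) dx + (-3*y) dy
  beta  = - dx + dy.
alpha ∧ beta = (x - 3*y) dx ∧ dy

Distribute the wedge, using dx_i ∧ dx_j = -dx_j ∧ dx_i and dx_i ∧ dx_i = 0. For each pair (i, j) with i < j, the coefficient of dx_i ∧ dx_j in alpha ∧ beta is (alpha_i * beta_j - alpha_j * beta_i). Collecting: alpha ∧ beta = (x - 3*y) dx ∧ dy.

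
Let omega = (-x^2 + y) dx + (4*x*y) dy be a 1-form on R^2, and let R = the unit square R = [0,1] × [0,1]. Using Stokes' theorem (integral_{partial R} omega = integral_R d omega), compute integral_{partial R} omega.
integral_(partial R) omega = 1

Stokes: integral_partial_R omega = integral_R d omega with d omega = (∂Q/∂x - ∂P/∂y) dx ∧ dy.
  ∂Q/∂x = 4*y
  ∂P/∂y = 1
  integrand = ∂Q/∂x - ∂P/∂y = 4*y - 1.
Integrating over R: integral_0^1 integral_0^1 (4*y - 1) dx dy = 1.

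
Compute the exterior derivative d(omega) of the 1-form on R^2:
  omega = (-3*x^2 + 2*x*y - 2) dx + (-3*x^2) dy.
d(omega) = (-8*x) dx ∧ dy

For a 1-form omega = sum_i f_i dx_i, the exterior derivative is
  d(omega) = sum_{i < j} (∂f_j/∂x_i - ∂f_i/∂x_j) dx_i ∧ dx_j.
  coefficient of dx ∧ dy: ∂f_2/∂x - ∂f_1/∂y = ∂(-3*x^2)/∂x - ∂(-3*x^2 + 2*x*y - 2)/∂y = -8*x
Assembling: d(omega) = (-8*x) dx ∧ dy.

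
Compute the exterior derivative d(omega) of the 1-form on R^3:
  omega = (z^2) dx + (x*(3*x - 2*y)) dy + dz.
d(omega) = (6*x - 2*y) dx ∧ dy + (-2*z) dx ∧ dz

For a 1-form omega = sum_i f_i dx_i, the exterior derivative is
  d(omega) = sum_{i < j} (∂f_j/∂x_i - ∂f_i/∂x_j) dx_i ∧ dx_j.
  coefficient of dx ∧ dy: ∂f_2/∂x - ∂f_1/∂y = ∂(x*(3*x - 2*y))/∂x - ∂(z^2)/∂y = 6*x - 2*y
  coefficient of dx ∧ dz: ∂f_3/∂x - ∂f_1/∂z = ∂(1)/∂x - ∂(z^2)/∂z = -2*z
Assembling: d(omega) = (6*x - 2*y) dx ∧ dy + (-2*z) dx ∧ dz.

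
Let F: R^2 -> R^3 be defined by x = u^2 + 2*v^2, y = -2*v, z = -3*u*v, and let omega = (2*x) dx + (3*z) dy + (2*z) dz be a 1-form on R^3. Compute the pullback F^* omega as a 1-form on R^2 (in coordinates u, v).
F^* omega = (4*u^3 + 26*u*v^2) du + (2*v*(13*u^2 + 9*u + 8*v^2)) dv

Using F^*(f dg) = (f ∘ F) d(g ∘ F), substitute each coordinate x_i by F_i(u, v) in f_i, and replace dx_i by d F_i = (∂F_i/∂u) du + (∂F_i/∂v) dv.
  For the x component: f_1(F) = 2*u^2 + 4*v^2; d F_1 = (2*u) du + (4*v) dv
  For the y component: f_2(F) = -9*u*v; d F_2 = (0) du + (-2) dv
  For the z component: f_3(F) = -6*u*v; d F_3 = (-3*v) du + (-3*u) dv
Combining and collecting du, dv coefficients:
  coeff of du: 4*u^3 + 26*u*v^2
  coeff of dv: 2*v*(13*u^2 + 9*u + 8*v^2)
F^* omega = (4*u^3 + 26*u*v^2) du + (2*v*(13*u^2 + 9*u + 8*v^2)) dv.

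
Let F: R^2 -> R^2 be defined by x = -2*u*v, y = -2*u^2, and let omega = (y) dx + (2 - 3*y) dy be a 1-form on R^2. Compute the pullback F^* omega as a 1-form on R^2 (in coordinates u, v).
F^* omega = (4*u*(-6*u^2 + u*v - 2)) du + (4*u^3) dv

Using F^*(f dg) = (f ∘ F) d(g ∘ F), substitute each coordinate x_i by F_i(u, v) in f_i, and replace dx_i by d F_i = (∂F_i/∂u) du + (∂F_i/∂v) dv.
  For the x component: f_1(F) = -2*u^2; d F_1 = (-2*v) du + (-2*u) dv
  For the y component: f_2(F) = 6*u^2 + 2; d F_2 = (-4*u) du + (0) dv
Combining and collecting du, dv coefficients:
  coeff of du: 4*u*(-6*u^2 + u*v - 2)
  coeff of dv: 4*u^3
F^* omega = (4*u*(-6*u^2 + u*v - 2)) du + (4*u^3) dv.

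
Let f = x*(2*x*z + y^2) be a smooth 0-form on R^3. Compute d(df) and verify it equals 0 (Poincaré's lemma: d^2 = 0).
d(df) = 0

Step 1: df = sum_i (∂f/∂x_i) dx_i = (4*x*z + y^2) dx + (2*x*y) dy + (2*x^2) dz.
Step 2: Apply d again. Using the 1-form formula, the coefficient of dx ∧ dy in d(df) is ∂^2 f/∂x ∂y - ∂^2 f/∂y ∂x = (2*y) - (2*y) = 0 (equality of mixed partials for smooth f).
Similarly for dx ∧ dz and dy ∧ dz — all coefficients vanish. So d(df) = 0.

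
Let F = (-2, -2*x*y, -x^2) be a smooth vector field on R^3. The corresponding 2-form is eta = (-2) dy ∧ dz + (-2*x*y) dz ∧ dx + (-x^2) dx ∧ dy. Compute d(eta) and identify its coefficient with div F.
d(eta) = (-2*x) dx ∧ dy ∧ dz; div F = -2*x

For a 2-form in R^3 of the form above, applying d gives a 3-form with coefficient ∂P/∂x + ∂Q/∂y + ∂R/∂z:
  ∂P/∂x = 0
  ∂Q/∂y = -2*x
  ∂R/∂z = 0
Sum = -2*x, which is exactly div F.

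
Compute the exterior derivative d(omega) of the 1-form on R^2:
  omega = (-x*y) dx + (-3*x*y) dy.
d(omega) = (x - 3*y) dx ∧ dy

For a 1-form omega = sum_i f_i dx_i, the exterior derivative is
  d(omega) = sum_{i < j} (∂f_j/∂x_i - ∂f_i/∂x_j) dx_i ∧ dx_j.
  coefficient of dx ∧ dy: ∂f_2/∂x - ∂f_1/∂y = ∂(-3*x*y)/∂x - ∂(-x*y)/∂y = x - 3*y
Assembling: d(omega) = (x - 3*y) dx ∧ dy.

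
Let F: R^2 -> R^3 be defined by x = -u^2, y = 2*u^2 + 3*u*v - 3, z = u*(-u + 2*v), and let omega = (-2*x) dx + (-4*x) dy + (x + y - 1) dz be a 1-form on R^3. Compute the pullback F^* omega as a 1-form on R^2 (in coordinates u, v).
F^* omega = (10*u^3 + 8*u^2*v + 6*u*v^2 + 8*u - 8*v) du + (2*u*(7*u^2 + 3*u*v - 4)) dv

Using F^*(f dg) = (f ∘ F) d(g ∘ F), substitute each coordinate x_i by F_i(u, v) in f_i, and replace dx_i by d F_i = (∂F_i/∂u) du + (∂F_i/∂v) dv.
  For the x component: f_1(F) = 2*u^2; d F_1 = (-2*u) du + (0) dv
  For the y component: f_2(F) = 4*u^2; d F_2 = (4*u + 3*v) du + (3*u) dv
  For the z component: f_3(F) = u^2 + 3*u*v - 4; d F_3 = (-2*u + 2*v) du + (2*u) dv
Combining and collecting du, dv coefficients:
  coeff of du: 10*u^3 + 8*u^2*v + 6*u*v^2 + 8*u - 8*v
  coeff of dv: 2*u*(7*u^2 + 3*u*v - 4)
F^* omega = (10*u^3 + 8*u^2*v + 6*u*v^2 + 8*u - 8*v) du + (2*u*(7*u^2 + 3*u*v - 4)) dv.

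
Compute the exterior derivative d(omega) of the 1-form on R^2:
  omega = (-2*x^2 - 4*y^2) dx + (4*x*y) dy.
d(omega) = (12*y) dx ∧ dy

For a 1-form omega = sum_i f_i dx_i, the exterior derivative is
  d(omega) = sum_{i < j} (∂f_j/∂x_i - ∂f_i/∂x_j) dx_i ∧ dx_j.
  coefficient of dx ∧ dy: ∂f_2/∂x - ∂f_1/∂y = ∂(4*x*y)/∂x - ∂(-2*x^2 - 4*y^2)/∂y = 12*y
Assembling: d(omega) = (12*y) dx ∧ dy.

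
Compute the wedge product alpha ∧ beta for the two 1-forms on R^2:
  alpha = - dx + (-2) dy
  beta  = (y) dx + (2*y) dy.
alpha ∧ beta = 0

Distribute the wedge, using dx_i ∧ dx_j = -dx_j ∧ dx_i and dx_i ∧ dx_i = 0. For each pair (i, j) with i < j, the coefficient of dx_i ∧ dx_j in alpha ∧ beta is (alpha_i * beta_j - alpha_j * beta_i). Collecting: alpha ∧ beta = 0.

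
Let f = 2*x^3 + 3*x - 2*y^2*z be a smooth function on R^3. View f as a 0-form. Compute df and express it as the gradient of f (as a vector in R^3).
df = (6*x^2 + 3) dx + (-4*y*z) dy + (-2*y^2) dz; grad f = (6*x^2 + 3, -4*y*z, -2*y^2)

For a 0-form f, d f = (∂f/∂x) dx + (∂f/∂y) dy + (∂f/∂z) dz. The components of the vector representation are exactly the entries of grad f in Cartesian coordinates:
  ∂f/∂x = 6*x^2 + 3
  ∂f/∂y = -4*y*z
  ∂f/∂z = -2*y^2.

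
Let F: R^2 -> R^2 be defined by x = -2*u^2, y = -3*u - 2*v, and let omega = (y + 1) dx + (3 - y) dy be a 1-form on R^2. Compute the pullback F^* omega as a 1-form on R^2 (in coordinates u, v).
F^* omega = (12*u^2 + 8*u*v - 13*u - 6*v - 9) du + (-6*u - 4*v - 6) dv

Using F^*(f dg) = (f ∘ F) d(g ∘ F), substitute each coordinate x_i by F_i(u, v) in f_i, and replace dx_i by d F_i = (∂F_i/∂u) du + (∂F_i/∂v) dv.
  For the x component: f_1(F) = -3*u - 2*v + 1; d F_1 = (-4*u) du + (0) dv
  For the y component: f_2(F) = 3*u + 2*v + 3; d F_2 = (-3) du + (-2) dv
Combining and collecting du, dv coefficients:
  coeff of du: 12*u^2 + 8*u*v - 13*u - 6*v - 9
  coeff of dv: -6*u - 4*v - 6
F^* omega = (12*u^2 + 8*u*v - 13*u - 6*v - 9) du + (-6*u - 4*v - 6) dv.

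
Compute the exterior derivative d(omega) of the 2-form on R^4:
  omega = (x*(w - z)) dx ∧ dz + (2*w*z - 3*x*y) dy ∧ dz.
d(omega) = (x) dx ∧ dz ∧ dw + (-3*y) dx ∧ dy ∧ dz + (2*z) dy ∧ dz ∧ dw

For a 2-form omega = sum_{i<j} g_{ij} dx_i ∧ dx_j, the exterior derivative is
  d(omega) = sum_{i<j} d(g_{ij}) ∧ dx_i ∧ dx_j = sum_{i<j, k} (∂g_{ij}/∂x_k) dx_k ∧ dx_i ∧ dx_j.
Expand each term, using dx_k ∧ dx_i ∧ dx_j = sgn(permutation) dx_{(a)} ∧ dx_{(b)} ∧ dx_{(c)} with (a < b < c) sorted:
  d(x*(w - z)) includes (∂/∂w)(x*(w - z)) dw = (x) dw, which multiplied by dx ∧ dz gives (x) dx ∧ dz ∧ dw
  d(2*w*z - 3*x*y) includes (∂/∂x)(2*w*z - 3*x*y) dx = (-3*y) dx, which multiplied by dy ∧ dz gives (-3*y) dx ∧ dy ∧ dz
  d(2*w*z - 3*x*y) includes (∂/∂w)(2*w*z - 3*x*y) dw = (2*z) dw, which multiplied by dy ∧ dz gives (2*z) dy ∧ dz ∧ dw
Collecting like 3-forms: d(omega) = (x) dx ∧ dz ∧ dw + (-3*y) dx ∧ dy ∧ dz + (2*z) dy ∧ dz ∧ dw.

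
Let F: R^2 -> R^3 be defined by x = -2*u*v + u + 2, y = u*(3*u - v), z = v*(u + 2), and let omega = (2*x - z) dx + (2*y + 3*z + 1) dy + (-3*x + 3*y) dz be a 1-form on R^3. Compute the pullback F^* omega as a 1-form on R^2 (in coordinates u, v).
F^* omega = (36*u^3 + 9*u^2*v + 12*u*v^2 + 24*u*v + 8*u - 2*v^2 - 17*v + 4) du + (3*u^3 + 12*u^2*v + 11*u^2 + 4*u*v - 21*u - 12) dv

Using F^*(f dg) = (f ∘ F) d(g ∘ F), substitute each coordinate x_i by F_i(u, v) in f_i, and replace dx_i by d F_i = (∂F_i/∂u) du + (∂F_i/∂v) dv.
  For the x component: f_1(F) = -5*u*v + 2*u - 2*v + 4; d F_1 = (1 - 2*v) du + (-2*u) dv
  For the y component: f_2(F) = 6*u^2 + u*v + 6*v + 1; d F_2 = (6*u - v) du + (-u) dv
  For the z component: f_3(F) = 9*u^2 + 3*u*v - 3*u - 6; d F_3 = (v) du + (u + 2) dv
Combining and collecting du, dv coefficients:
  coeff of du: 36*u^3 + 9*u^2*v + 12*u*v^2 + 24*u*v + 8*u - 2*v^2 - 17*v + 4
  coeff of dv: 3*u^3 + 12*u^2*v + 11*u^2 + 4*u*v - 21*u - 12
F^* omega = (36*u^3 + 9*u^2*v + 12*u*v^2 + 24*u*v + 8*u - 2*v^2 - 17*v + 4) du + (3*u^3 + 12*u^2*v + 11*u^2 + 4*u*v - 21*u - 12) dv.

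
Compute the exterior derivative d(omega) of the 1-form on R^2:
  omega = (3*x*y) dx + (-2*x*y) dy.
d(omega) = (-3*x - 2*y) dx ∧ dy

For a 1-form omega = sum_i f_i dx_i, the exterior derivative is
  d(omega) = sum_{i < j} (∂f_j/∂x_i - ∂f_i/∂x_j) dx_i ∧ dx_j.
  coefficient of dx ∧ dy: ∂f_2/∂x - ∂f_1/∂y = ∂(-2*x*y)/∂x - ∂(3*x*y)/∂y = -3*x - 2*y
Assembling: d(omega) = (-3*x - 2*y) dx ∧ dy.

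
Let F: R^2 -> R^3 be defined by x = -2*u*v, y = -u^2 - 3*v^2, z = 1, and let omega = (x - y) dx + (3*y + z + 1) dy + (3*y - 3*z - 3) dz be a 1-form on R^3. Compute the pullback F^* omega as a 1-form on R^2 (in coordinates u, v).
F^* omega = (6*u^3 - 2*u^2*v + 22*u*v^2 - 4*u - 6*v^3) du + (-2*u^3 + 22*u^2*v - 6*u*v^2 + 54*v^3 - 12*v) dv

Using F^*(f dg) = (f ∘ F) d(g ∘ F), substitute each coordinate x_i by F_i(u, v) in f_i, and replace dx_i by d F_i = (∂F_i/∂u) du + (∂F_i/∂v) dv.
  For the x component: f_1(F) = u^2 - 2*u*v + 3*v^2; d F_1 = (-2*v) du + (-2*u) dv
  For the y component: f_2(F) = -3*u^2 - 9*v^2 + 2; d F_2 = (-2*u) du + (-6*v) dv
  For the z component: f_3(F) = -3*u^2 - 9*v^2 - 6; d F_3 = (0) du + (0) dv
Combining and collecting du, dv coefficients:
  coeff of du: 6*u^3 - 2*u^2*v + 22*u*v^2 - 4*u - 6*v^3
  coeff of dv: -2*u^3 + 22*u^2*v - 6*u*v^2 + 54*v^3 - 12*v
F^* omega = (6*u^3 - 2*u^2*v + 22*u*v^2 - 4*u - 6*v^3) du + (-2*u^3 + 22*u^2*v - 6*u*v^2 + 54*v^3 - 12*v) dv.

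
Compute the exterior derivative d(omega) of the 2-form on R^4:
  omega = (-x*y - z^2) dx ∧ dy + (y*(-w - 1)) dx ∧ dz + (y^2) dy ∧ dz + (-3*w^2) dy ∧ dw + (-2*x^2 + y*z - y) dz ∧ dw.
d(omega) = (w - 2*z + 1) dx ∧ dy ∧ dz + (-4*x - y) dx ∧ dz ∧ dw + (z - 1) dy ∧ dz ∧ dw

For a 2-form omega = sum_{i<j} g_{ij} dx_i ∧ dx_j, the exterior derivative is
  d(omega) = sum_{i<j} d(g_{ij}) ∧ dx_i ∧ dx_j = sum_{i<j, k} (∂g_{ij}/∂x_k) dx_k ∧ dx_i ∧ dx_j.
Expand each term, using dx_k ∧ dx_i ∧ dx_j = sgn(permutation) dx_{(a)} ∧ dx_{(b)} ∧ dx_{(c)} with (a < b < c) sorted:
  d(-x*y - z^2) includes (∂/∂z)(-x*y - z^2) dz = (-2*z) dz, which multiplied by dx ∧ dy gives (-2*z) dx ∧ dy ∧ dz
  d(y*(-w - 1)) includes (∂/∂y)(y*(-w - 1)) dy = (-w - 1) dy, which multiplied by dx ∧ dz gives (w + 1) dx ∧ dy ∧ dz
  d(y*(-w - 1)) includes (∂/∂w)(y*(-w - 1)) dw = (-y) dw, which multiplied by dx ∧ dz gives (-y) dx ∧ dz ∧ dw
  d(-2*x^2 + y*z - y) includes (∂/∂x)(-2*x^2 + y*z - y) dx = (-4*x) dx, which multiplied by dz ∧ dw gives (-4*x) dx ∧ dz ∧ dw
  d(-2*x^2 + y*z - y) includes (∂/∂y)(-2*x^2 + y*z - y) dy = (z - 1) dy, which multiplied by dz ∧ dw gives (z - 1) dy ∧ dz ∧ dw
Collecting like 3-forms: d(omega) = (w - 2*z + 1) dx ∧ dy ∧ dz + (-4*x - y) dx ∧ dz ∧ dw + (z - 1) dy ∧ dz ∧ dw.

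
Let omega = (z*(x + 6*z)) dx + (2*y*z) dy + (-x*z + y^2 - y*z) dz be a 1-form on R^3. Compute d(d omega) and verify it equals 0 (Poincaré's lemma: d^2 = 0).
d(d omega) = 0

Step 1: d omega = sum_{i<j} (∂f_j/∂x_i - ∂f_i/∂x_j) dx_i ∧ dx_j:
  coeff of dx ∧ dy: 0
  coeff of dx ∧ dz: -x - 13*z
  coeff of dy ∧ dz: -z
Step 2: Apply d again to each 2-form coefficient. The only possible 3-form in R^3 is dx ∧ dy ∧ dz, with coefficient
  ∂(coeff of dy∧dz)/∂x - ∂(coeff of dx∧dz)/∂y + ∂(coeff of dx∧dy)/∂z
  = ∂/∂x (-z) - ∂/∂y (-x - 13*z) + ∂/∂z (0).
Each of these terms simplifies to sums of mixed partials that cancel in pairs. The result is 0 (by equality of mixed partials for smooth functions — Schwarz / Clairaut).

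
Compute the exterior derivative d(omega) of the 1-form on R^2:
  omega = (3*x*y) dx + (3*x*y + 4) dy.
d(omega) = (-3*x + 3*y) dx ∧ dy

For a 1-form omega = sum_i f_i dx_i, the exterior derivative is
  d(omega) = sum_{i < j} (∂f_j/∂x_i - ∂f_i/∂x_j) dx_i ∧ dx_j.
  coefficient of dx ∧ dy: ∂f_2/∂x - ∂f_1/∂y = ∂(3*x*y + 4)/∂x - ∂(3*x*y)/∂y = -3*x + 3*y
Assembling: d(omega) = (-3*x + 3*y) dx ∧ dy.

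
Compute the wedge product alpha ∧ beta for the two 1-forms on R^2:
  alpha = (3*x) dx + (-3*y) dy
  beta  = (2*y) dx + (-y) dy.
alpha ∧ beta = (3*y*(-x + 2*y)) dx ∧ dy

Distribute the wedge, using dx_i ∧ dx_j = -dx_j ∧ dx_i and dx_i ∧ dx_i = 0. For each pair (i, j) with i < j, the coefficient of dx_i ∧ dx_j in alpha ∧ beta is (alpha_i * beta_j - alpha_j * beta_i). Collecting: alpha ∧ beta = (3*y*(-x + 2*y)) dx ∧ dy.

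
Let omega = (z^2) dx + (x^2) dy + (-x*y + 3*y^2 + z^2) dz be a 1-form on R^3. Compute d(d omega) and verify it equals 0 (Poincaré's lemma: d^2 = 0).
d(d omega) = 0

Step 1: d omega = sum_{i<j} (∂f_j/∂x_i - ∂f_i/∂x_j) dx_i ∧ dx_j:
  coeff of dx ∧ dy: 2*x
  coeff of dx ∧ dz: -y - 2*z
  coeff of dy ∧ dz: -x + 6*y
Step 2: Apply d again to each 2-form coefficient. The only possible 3-form in R^3 is dx ∧ dy ∧ dz, with coefficient
  ∂(coeff of dy∧dz)/∂x - ∂(coeff of dx∧dz)/∂y + ∂(coeff of dx∧dy)/∂z
  = ∂/∂x (-x + 6*y) - ∂/∂y (-y - 2*z) + ∂/∂z (2*x).
Each of these terms simplifies to sums of mixed partials that cancel in pairs. The result is 0 (by equality of mixed partials for smooth functions — Schwarz / Clairaut).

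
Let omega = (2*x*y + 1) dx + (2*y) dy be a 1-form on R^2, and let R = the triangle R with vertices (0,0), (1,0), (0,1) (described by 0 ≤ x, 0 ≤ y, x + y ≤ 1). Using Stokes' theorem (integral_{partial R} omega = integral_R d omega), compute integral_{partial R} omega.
integral_(partial R) omega = -1/3

Stokes: integral_partial_R omega = integral_R d omega with d omega = (∂Q/∂x - ∂P/∂y) dx ∧ dy.
  ∂Q/∂x = 0
  ∂P/∂y = 2*x
  integrand = ∂Q/∂x - ∂P/∂y = -2*x.
Integrating over R: integral_0^1 integral_0^{1-x} (-2*x) dy dx = -1/3.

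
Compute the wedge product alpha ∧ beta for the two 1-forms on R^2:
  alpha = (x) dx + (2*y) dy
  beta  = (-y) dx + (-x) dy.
alpha ∧ beta = (-x^2 + 2*y^2) dx ∧ dy

Distribute the wedge, using dx_i ∧ dx_j = -dx_j ∧ dx_i and dx_i ∧ dx_i = 0. For each pair (i, j) with i < j, the coefficient of dx_i ∧ dx_j in alpha ∧ beta is (alpha_i * beta_j - alpha_j * beta_i). Collecting: alpha ∧ beta = (-x^2 + 2*y^2) dx ∧ dy.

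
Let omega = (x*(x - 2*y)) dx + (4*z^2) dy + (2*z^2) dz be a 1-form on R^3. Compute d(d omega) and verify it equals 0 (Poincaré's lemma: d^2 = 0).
d(d omega) = 0

Step 1: d omega = sum_{i<j} (∂f_j/∂x_i - ∂f_i/∂x_j) dx_i ∧ dx_j:
  coeff of dx ∧ dy: 2*x
  coeff of dx ∧ dz: 0
  coeff of dy ∧ dz: -8*z
Step 2: Apply d again to each 2-form coefficient. The only possible 3-form in R^3 is dx ∧ dy ∧ dz, with coefficient
  ∂(coeff of dy∧dz)/∂x - ∂(coeff of dx∧dz)/∂y + ∂(coeff of dx∧dy)/∂z
  = ∂/∂x (-8*z) - ∂/∂y (0) + ∂/∂z (2*x).
Each of these terms simplifies to sums of mixed partials that cancel in pairs. The result is 0 (by equality of mixed partials for smooth functions — Schwarz / Clairaut).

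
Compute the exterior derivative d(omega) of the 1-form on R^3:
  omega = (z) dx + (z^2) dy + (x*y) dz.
d(omega) = (y - 1) dx ∧ dz + (x - 2*z) dy ∧ dz

For a 1-form omega = sum_i f_i dx_i, the exterior derivative is
  d(omega) = sum_{i < j} (∂f_j/∂x_i - ∂f_i/∂x_j) dx_i ∧ dx_j.
  coefficient of dx ∧ dz: ∂f_3/∂x - ∂f_1/∂z = ∂(x*y)/∂x - ∂(z)/∂z = y - 1
  coefficient of dy ∧ dz: ∂f_3/∂y - ∂f_2/∂z = ∂(x*y)/∂y - ∂(z^2)/∂z = x - 2*z
Assembling: d(omega) = (y - 1) dx ∧ dz + (x - 2*z) dy ∧ dz.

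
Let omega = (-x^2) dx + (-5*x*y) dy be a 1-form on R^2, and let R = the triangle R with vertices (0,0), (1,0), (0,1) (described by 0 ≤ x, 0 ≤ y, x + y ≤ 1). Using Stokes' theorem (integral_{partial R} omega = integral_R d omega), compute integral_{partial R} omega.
integral_(partial R) omega = -5/6

Stokes: integral_partial_R omega = integral_R d omega with d omega = (∂Q/∂x - ∂P/∂y) dx ∧ dy.
  ∂Q/∂x = -5*y
  ∂P/∂y = 0
  integrand = ∂Q/∂x - ∂P/∂y = -5*y.
Integrating over R: integral_0^1 integral_0^{1-x} (-5*y) dy dx = -5/6.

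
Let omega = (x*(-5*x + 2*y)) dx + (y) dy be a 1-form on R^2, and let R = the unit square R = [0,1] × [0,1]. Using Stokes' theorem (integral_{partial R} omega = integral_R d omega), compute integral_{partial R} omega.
integral_(partial R) omega = -1

Stokes: integral_partial_R omega = integral_R d omega with d omega = (∂Q/∂x - ∂P/∂y) dx ∧ dy.
  ∂Q/∂x = 0
  ∂P/∂y = 2*x
  integrand = ∂Q/∂x - ∂P/∂y = -2*x.
Integrating over R: integral_0^1 integral_0^1 (-2*x) dx dy = -1.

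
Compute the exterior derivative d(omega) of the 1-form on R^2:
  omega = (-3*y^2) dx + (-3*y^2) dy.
d(omega) = (6*y) dx ∧ dy

For a 1-form omega = sum_i f_i dx_i, the exterior derivative is
  d(omega) = sum_{i < j} (∂f_j/∂x_i - ∂f_i/∂x_j) dx_i ∧ dx_j.
  coefficient of dx ∧ dy: ∂f_2/∂x - ∂f_1/∂y = ∂(-3*y^2)/∂x - ∂(-3*y^2)/∂y = 6*y
Assembling: d(omega) = (6*y) dx ∧ dy.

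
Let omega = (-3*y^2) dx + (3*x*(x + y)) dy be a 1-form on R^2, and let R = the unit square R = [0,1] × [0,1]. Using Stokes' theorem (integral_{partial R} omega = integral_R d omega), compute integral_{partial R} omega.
integral_(partial R) omega = 15/2

Stokes: integral_partial_R omega = integral_R d omega with d omega = (∂Q/∂x - ∂P/∂y) dx ∧ dy.
  ∂Q/∂x = 6*x + 3*y
  ∂P/∂y = -6*y
  integrand = ∂Q/∂x - ∂P/∂y = 6*x + 9*y.
Integrating over R: integral_0^1 integral_0^1 (6*x + 9*y) dx dy = 15/2.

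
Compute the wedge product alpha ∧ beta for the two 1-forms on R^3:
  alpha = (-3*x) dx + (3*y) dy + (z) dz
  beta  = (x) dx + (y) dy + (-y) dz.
alpha ∧ beta = (-6*x*y) dx ∧ dy + (x*(3*y - z)) dx ∧ dz + (-y*(3*y + z)) dy ∧ dz

Distribute the wedge, using dx_i ∧ dx_j = -dx_j ∧ dx_i and dx_i ∧ dx_i = 0. For each pair (i, j) with i < j, the coefficient of dx_i ∧ dx_j in alpha ∧ beta is (alpha_i * beta_j - alpha_j * beta_i). Collecting: alpha ∧ beta = (-6*x*y) dx ∧ dy + (x*(3*y - z)) dx ∧ dz + (-y*(3*y + z)) dy ∧ dz.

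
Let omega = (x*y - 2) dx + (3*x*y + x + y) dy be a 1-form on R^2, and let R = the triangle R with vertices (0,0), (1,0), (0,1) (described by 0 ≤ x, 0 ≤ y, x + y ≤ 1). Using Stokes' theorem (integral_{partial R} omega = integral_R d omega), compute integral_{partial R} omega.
integral_(partial R) omega = 5/6

Stokes: integral_partial_R omega = integral_R d omega with d omega = (∂Q/∂x - ∂P/∂y) dx ∧ dy.
  ∂Q/∂x = 3*y + 1
  ∂P/∂y = x
  integrand = ∂Q/∂x - ∂P/∂y = -x + 3*y + 1.
Integrating over R: integral_0^1 integral_0^{1-x} (-x + 3*y + 1) dy dx = 5/6.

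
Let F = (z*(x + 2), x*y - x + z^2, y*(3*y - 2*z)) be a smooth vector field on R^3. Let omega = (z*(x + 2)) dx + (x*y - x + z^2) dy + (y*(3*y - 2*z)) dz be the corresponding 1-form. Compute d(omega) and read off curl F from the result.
d(omega) = (6*y - 4*z) dy ∧ dz + (x + 2) dz ∧ dx + (y - 1) dx ∧ dy; curl F = (6*y - 4*z, x + 2, y - 1)

d omega = sum_{i<j} (∂f_j/∂x_i - ∂f_i/∂x_j) dx_i ∧ dx_j. Under the identification (dy ∧ dz, dz ∧ dx, dx ∧ dy) ↔ (e_x, e_y, e_z), the coefficients are exactly the components of curl F. Compute:
  ∂R/∂y - ∂Q/∂z = (6*y - 2*z) - (2*z) = 6*y - 4*z
  ∂P/∂z - ∂R/∂x = (x + 2) - (0) = x + 2
  ∂Q/∂x - ∂P/∂y = (y - 1) - (0) = y - 1.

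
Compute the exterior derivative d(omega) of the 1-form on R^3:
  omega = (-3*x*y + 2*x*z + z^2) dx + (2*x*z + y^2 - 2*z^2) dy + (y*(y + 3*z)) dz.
d(omega) = (3*x + 2*z) dx ∧ dy + (-2*x - 2*z) dx ∧ dz + (-2*x + 2*y + 7*z) dy ∧ dz

For a 1-form omega = sum_i f_i dx_i, the exterior derivative is
  d(omega) = sum_{i < j} (∂f_j/∂x_i - ∂f_i/∂x_j) dx_i ∧ dx_j.
  coefficient of dx ∧ dy: ∂f_2/∂x - ∂f_1/∂y = ∂(2*x*z + y^2 - 2*z^2)/∂x - ∂(-3*x*y + 2*x*z + z^2)/∂y = 3*x + 2*z
  coefficient of dx ∧ dz: ∂f_3/∂x - ∂f_1/∂z = ∂(y*(y + 3*z))/∂x - ∂(-3*x*y + 2*x*z + z^2)/∂z = -2*x - 2*z
  coefficient of dy ∧ dz: ∂f_3/∂y - ∂f_2/∂z = ∂(y*(y + 3*z))/∂y - ∂(2*x*z + y^2 - 2*z^2)/∂z = -2*x + 2*y + 7*z
Assembling: d(omega) = (3*x + 2*z) dx ∧ dy + (-2*x - 2*z) dx ∧ dz + (-2*x + 2*y + 7*z) dy ∧ dz.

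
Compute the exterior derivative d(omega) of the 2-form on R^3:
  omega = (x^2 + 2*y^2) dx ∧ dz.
d(omega) = (-4*y) dx ∧ dy ∧ dz

For a 2-form omega = sum_{i<j} g_{ij} dx_i ∧ dx_j, the exterior derivative is
  d(omega) = sum_{i<j} d(g_{ij}) ∧ dx_i ∧ dx_j = sum_{i<j, k} (∂g_{ij}/∂x_k) dx_k ∧ dx_i ∧ dx_j.
Expand each term, using dx_k ∧ dx_i ∧ dx_j = sgn(permutation) dx_{(a)} ∧ dx_{(b)} ∧ dx_{(c)} with (a < b < c) sorted:
  d(x^2 + 2*y^2) includes (∂/∂y)(x^2 + 2*y^2) dy = (4*y) dy, which multiplied by dx ∧ dz gives (-4*y) dx ∧ dy ∧ dz
Collecting like 3-forms: d(omega) = (-4*y) dx ∧ dy ∧ dz.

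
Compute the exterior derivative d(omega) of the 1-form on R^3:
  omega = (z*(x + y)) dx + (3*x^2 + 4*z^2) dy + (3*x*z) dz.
d(omega) = (6*x - z) dx ∧ dy + (-x - y + 3*z) dx ∧ dz + (-8*z) dy ∧ dz

For a 1-form omega = sum_i f_i dx_i, the exterior derivative is
  d(omega) = sum_{i < j} (∂f_j/∂x_i - ∂f_i/∂x_j) dx_i ∧ dx_j.
  coefficient of dx ∧ dy: ∂f_2/∂x - ∂f_1/∂y = ∂(3*x^2 + 4*z^2)/∂x - ∂(z*(x + y))/∂y = 6*x - z
  coefficient of dx ∧ dz: ∂f_3/∂x - ∂f_1/∂z = ∂(3*x*z)/∂x - ∂(z*(x + y))/∂z = -x - y + 3*z
  coefficient of dy ∧ dz: ∂f_3/∂y - ∂f_2/∂z = ∂(3*x*z)/∂y - ∂(3*x^2 + 4*z^2)/∂z = -8*z
Assembling: d(omega) = (6*x - z) dx ∧ dy + (-x - y + 3*z) dx ∧ dz + (-8*z) dy ∧ dz.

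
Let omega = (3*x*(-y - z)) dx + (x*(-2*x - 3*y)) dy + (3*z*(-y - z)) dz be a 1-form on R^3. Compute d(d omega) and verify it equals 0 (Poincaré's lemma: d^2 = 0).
d(d omega) = 0

Step 1: d omega = sum_{i<j} (∂f_j/∂x_i - ∂f_i/∂x_j) dx_i ∧ dx_j:
  coeff of dx ∧ dy: -x - 3*y
  coeff of dx ∧ dz: 3*x
  coeff of dy ∧ dz: -3*z
Step 2: Apply d again to each 2-form coefficient. The only possible 3-form in R^3 is dx ∧ dy ∧ dz, with coefficient
  ∂(coeff of dy∧dz)/∂x - ∂(coeff of dx∧dz)/∂y + ∂(coeff of dx∧dy)/∂z
  = ∂/∂x (-3*z) - ∂/∂y (3*x) + ∂/∂z (-x - 3*y).
Each of these terms simplifies to sums of mixed partials that cancel in pairs. The result is 0 (by equality of mixed partials for smooth functions — Schwarz / Clairaut).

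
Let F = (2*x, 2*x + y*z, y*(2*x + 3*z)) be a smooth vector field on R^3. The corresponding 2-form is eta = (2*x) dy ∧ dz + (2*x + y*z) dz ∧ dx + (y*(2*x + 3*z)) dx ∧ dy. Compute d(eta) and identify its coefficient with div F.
d(eta) = (3*y + z + 2) dx ∧ dy ∧ dz; div F = 3*y + z + 2

For a 2-form in R^3 of the form above, applying d gives a 3-form with coefficient ∂P/∂x + ∂Q/∂y + ∂R/∂z:
  ∂P/∂x = 2
  ∂Q/∂y = z
  ∂R/∂z = 3*y
Sum = 3*y + z + 2, which is exactly div F.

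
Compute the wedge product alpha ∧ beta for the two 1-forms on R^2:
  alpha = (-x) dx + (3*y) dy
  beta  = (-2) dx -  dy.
alpha ∧ beta = (x + 6*y) dx ∧ dy

Distribute the wedge, using dx_i ∧ dx_j = -dx_j ∧ dx_i and dx_i ∧ dx_i = 0. For each pair (i, j) with i < j, the coefficient of dx_i ∧ dx_j in alpha ∧ beta is (alpha_i * beta_j - alpha_j * beta_i). Collecting: alpha ∧ beta = (x + 6*y) dx ∧ dy.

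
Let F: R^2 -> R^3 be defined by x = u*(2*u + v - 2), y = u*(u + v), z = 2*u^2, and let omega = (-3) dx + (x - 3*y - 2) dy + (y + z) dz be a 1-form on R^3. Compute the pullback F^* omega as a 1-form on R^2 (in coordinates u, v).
F^* omega = (10*u^3 - u^2*v - 4*u^2 - 2*u*v^2 - 2*u*v - 16*u - 5*v + 6) du + (u*(-u^2 - 2*u*v - 2*u - 5)) dv

Using F^*(f dg) = (f ∘ F) d(g ∘ F), substitute each coordinate x_i by F_i(u, v) in f_i, and replace dx_i by d F_i = (∂F_i/∂u) du + (∂F_i/∂v) dv.
  For the x component: f_1(F) = -3; d F_1 = (4*u + v - 2) du + (u) dv
  For the y component: f_2(F) = -u^2 - 2*u*v - 2*u - 2; d F_2 = (2*u + v) du + (u) dv
  For the z component: f_3(F) = u*(3*u + v); d F_3 = (4*u) du + (0) dv
Combining and collecting du, dv coefficients:
  coeff of du: 10*u^3 - u^2*v - 4*u^2 - 2*u*v^2 - 2*u*v - 16*u - 5*v + 6
  coeff of dv: u*(-u^2 - 2*u*v - 2*u - 5)
F^* omega = (10*u^3 - u^2*v - 4*u^2 - 2*u*v^2 - 2*u*v - 16*u - 5*v + 6) du + (u*(-u^2 - 2*u*v - 2*u - 5)) dv.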